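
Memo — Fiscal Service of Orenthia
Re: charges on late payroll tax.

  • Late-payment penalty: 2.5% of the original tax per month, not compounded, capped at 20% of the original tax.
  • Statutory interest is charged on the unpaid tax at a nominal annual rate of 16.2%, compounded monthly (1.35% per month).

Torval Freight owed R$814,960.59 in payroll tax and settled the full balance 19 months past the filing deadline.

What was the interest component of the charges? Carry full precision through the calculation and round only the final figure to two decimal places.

Interest: R$814,960.59 × ((1 + 0.0135)^19 − 1) = R$814,960.59 × 0.2901830… = R$236,487.6905…

R$236,487.69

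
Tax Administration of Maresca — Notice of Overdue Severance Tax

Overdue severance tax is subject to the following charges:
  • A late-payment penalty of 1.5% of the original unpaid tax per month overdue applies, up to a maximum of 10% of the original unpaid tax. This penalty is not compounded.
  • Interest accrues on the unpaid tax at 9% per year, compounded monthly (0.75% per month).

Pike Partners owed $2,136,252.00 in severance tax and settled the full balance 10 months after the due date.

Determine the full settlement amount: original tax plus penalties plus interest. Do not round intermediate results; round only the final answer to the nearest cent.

Penalty (uncapped): 10 × 1.5% × $2,136,252.00 = $320,437.80; cap = 10% × $2,136,252.00 = $213,625.20 → penalty = $213,625.20
Interest: $2,136,252.00 × ((1 + 0.0075)^10 − 1) = $2,136,252.00 × 0.0775825… = $165,735.8679…
Total = $2,136,252.00 + $213,625.2000 + $165,735.8679… = $2,515,613.07

$2,515,613.07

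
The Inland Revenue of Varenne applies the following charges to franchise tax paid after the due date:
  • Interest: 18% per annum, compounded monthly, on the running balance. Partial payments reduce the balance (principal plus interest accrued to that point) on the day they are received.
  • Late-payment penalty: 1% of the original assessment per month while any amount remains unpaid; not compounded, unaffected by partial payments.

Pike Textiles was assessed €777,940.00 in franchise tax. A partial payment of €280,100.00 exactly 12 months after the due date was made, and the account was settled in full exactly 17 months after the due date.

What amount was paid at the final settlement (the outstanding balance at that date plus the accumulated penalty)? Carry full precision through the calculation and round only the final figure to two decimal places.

Monthly rate = 18% ÷ 12 = 1.5%
Balance at month 12: €777,940.0000 × (1 + 0.015)^12 = €930,119.2003…
After €280,100.00 payment: €930,119.2003… − €280,100.00 = €650,019.2003…
Balance at month 17: €650,019.2003… × (1 + 0.015)^5 = €700,255.2867…
Penalty: 17 × 1% × €777,940.00 = €132,249.80
Final settlement = outstanding balance + penalty = €700,255.2867… + €132,249.80 = €832,505.09

€832,505.09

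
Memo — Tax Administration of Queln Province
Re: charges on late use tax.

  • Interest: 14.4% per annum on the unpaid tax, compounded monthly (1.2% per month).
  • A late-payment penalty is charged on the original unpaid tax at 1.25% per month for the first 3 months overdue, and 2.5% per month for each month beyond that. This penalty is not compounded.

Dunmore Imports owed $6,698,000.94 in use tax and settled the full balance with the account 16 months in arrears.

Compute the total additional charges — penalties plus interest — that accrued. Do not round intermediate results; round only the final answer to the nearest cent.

Penalty, months 1–3: 3 × 1.25% × $6,698,000.94 = $251,175.04…
Penalty, months 4–16: 13 × 2.5% × $6,698,000.94 = $2,176,850.31…
Interest: $6,698,000.94 × ((1 + 0.012)^16 − 1) = $6,698,000.94 × 0.2102865… = $1,408,499.3806…
Penalties + interest = $2,428,025.3408… + $1,408,499.3806… = $3,836,524.72

$3,836,524.72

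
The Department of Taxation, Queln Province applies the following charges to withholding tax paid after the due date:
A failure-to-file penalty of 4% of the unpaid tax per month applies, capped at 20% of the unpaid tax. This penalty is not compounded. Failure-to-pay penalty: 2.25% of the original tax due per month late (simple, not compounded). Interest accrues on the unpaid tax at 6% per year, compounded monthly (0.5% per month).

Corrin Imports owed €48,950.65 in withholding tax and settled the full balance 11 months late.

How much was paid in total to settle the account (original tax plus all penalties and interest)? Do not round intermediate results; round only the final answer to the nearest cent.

Failure-to-file: 11 × 4% × €48,950.65 = €21,538.29…, capped at 20% × €48,950.65 = €9,790.13
Failure-to-pay penalty: 11 × 2.25% × €48,950.65 = €12,115.29…
Interest: €48,950.65 × ((1 + 0.005)^11 − 1) = €48,950.65 × 0.0563958… = €2,760.6127…
Total = €48,950.65 + €21,905.4159… + €2,760.6127… = €73,616.68

€73,616.68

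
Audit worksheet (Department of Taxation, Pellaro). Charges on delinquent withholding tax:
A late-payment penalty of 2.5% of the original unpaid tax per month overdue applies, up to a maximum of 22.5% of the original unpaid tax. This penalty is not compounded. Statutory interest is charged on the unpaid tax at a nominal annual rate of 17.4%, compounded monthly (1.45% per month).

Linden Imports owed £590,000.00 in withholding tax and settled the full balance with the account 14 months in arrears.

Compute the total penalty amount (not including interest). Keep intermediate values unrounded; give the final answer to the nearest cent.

Penalty (uncapped): 14 × 2.5% × £590,000.00 = £206,500.00; cap = 22.5% × £590,000.00 = £132,750.00 → penalty = £132,750.00

£132,750.00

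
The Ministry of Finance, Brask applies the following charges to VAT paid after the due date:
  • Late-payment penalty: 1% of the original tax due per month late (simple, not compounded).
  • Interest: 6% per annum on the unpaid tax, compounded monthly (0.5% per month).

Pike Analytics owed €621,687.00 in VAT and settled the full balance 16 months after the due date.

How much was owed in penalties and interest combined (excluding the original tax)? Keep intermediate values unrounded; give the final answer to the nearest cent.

€151,114.17

Late-payment penalty = 1% × €621,687.00 × 16 mo = €99,469.92
Interest: €621,687.00 × ((1 + 0.005)^16 − 1) = €621,687.00 × 0.0830712… = €51,644.2548…
Penalties + interest = €99,469.9200 + €51,644.2548… = €151,114.17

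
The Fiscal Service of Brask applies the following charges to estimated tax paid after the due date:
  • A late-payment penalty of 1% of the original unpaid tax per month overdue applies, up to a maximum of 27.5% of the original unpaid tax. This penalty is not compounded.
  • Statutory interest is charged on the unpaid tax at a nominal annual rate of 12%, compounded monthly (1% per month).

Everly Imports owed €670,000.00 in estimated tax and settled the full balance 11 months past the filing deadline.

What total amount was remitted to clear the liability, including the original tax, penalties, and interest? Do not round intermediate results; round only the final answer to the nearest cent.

Penalty: 11 × 1% × €670,000.00 = €73,700.00 (below the 27.5% cap of €184,250.00)
Interest: €670,000.00 × ((1 + 0.01)^11 − 1) = €670,000.00 × 0.1156683… = €77,497.7923…
Total = €670,000.00 + €73,700.0000 + €77,497.7923… = €821,197.79

€821,197.79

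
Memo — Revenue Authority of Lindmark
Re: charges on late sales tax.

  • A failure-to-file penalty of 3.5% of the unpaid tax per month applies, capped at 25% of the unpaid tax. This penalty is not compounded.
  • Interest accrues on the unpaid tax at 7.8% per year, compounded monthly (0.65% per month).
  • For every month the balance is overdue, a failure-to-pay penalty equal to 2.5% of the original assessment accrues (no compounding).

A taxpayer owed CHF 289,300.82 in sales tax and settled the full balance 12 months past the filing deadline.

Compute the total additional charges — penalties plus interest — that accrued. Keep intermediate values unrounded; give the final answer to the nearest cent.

Failure-to-file: 12 × 3.5% × CHF 289,300.82 = CHF 121,506.34…, capped at 25% × CHF 289,300.82 = CHF 72,325.21…
Failure-to-pay penalty: 12 × 2.5% × CHF 289,300.82 = CHF 86,790.25…
Interest: CHF 289,300.82 × ((1 + 0.0065)^12 − 1) = CHF 289,300.82 × 0.0808498… = CHF 23,389.9164…
Penalties + interest = CHF 159,115.4510 + CHF 23,389.9164… = CHF 182,505.37

CHF 182,505.37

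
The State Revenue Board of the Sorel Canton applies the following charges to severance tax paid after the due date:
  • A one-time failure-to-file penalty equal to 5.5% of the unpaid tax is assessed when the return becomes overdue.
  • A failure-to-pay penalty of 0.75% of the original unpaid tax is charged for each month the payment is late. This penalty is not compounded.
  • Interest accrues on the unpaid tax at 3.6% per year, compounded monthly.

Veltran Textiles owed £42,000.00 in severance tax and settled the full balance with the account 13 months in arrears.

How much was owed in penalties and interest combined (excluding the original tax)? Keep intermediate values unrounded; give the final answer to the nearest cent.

£8,072.81

Failure-to-file penalty: 5.5% × £42,000.00 = £2,310.00
Failure-to-pay penalty: 13 × 0.75% × £42,000.00 = £4,095.00
Interest (3.6%/yr ÷ 12 = 0.3%/month): £42,000.00 × ((1 + 0.003)^13 − 1) = £1,667.8108…
Penalties + interest = £6,405.0000 + £1,667.8108… = £8,072.81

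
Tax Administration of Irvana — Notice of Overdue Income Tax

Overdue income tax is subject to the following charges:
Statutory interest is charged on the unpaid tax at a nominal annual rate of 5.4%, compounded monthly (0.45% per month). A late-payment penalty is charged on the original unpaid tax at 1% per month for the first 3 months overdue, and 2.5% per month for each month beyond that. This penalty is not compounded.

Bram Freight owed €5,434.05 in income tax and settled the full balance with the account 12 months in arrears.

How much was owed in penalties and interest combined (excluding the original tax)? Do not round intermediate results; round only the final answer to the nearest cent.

Penalty, months 1–3: 3 × 1% × €5,434.05 = €163.02…
Penalty, months 4–12: 9 × 2.5% × €5,434.05 = €1,222.66…
Interest: €5,434.05 × ((1 + 0.0045)^12 − 1) = €5,434.05 × 0.0553568… = €300.8114…
Penalties + interest = €1,385.6828… + €300.8114… = €1,686.49

€1,686.49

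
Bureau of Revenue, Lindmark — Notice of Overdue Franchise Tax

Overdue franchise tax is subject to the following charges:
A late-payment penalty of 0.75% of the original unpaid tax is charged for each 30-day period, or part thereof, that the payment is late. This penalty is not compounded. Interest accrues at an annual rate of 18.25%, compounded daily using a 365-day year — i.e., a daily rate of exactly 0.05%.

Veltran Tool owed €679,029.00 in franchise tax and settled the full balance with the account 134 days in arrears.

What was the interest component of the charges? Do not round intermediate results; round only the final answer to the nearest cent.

Interest: €679,029.00 × ((1 + 0.0005)^134 − 1) = €679,029.00 × 0.06927757… = €47,041.4815…

€47,041.48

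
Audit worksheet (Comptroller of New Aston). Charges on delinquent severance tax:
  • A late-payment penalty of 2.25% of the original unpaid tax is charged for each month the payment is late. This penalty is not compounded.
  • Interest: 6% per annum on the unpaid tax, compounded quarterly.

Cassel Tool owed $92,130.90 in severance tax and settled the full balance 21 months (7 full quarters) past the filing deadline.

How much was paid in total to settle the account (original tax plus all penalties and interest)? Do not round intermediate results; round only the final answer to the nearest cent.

$145,782.86

Late-payment penalty = 2.25% × $92,130.90 × 21 mo = $43,531.85…
Interest (6%/yr ÷ 4 = 1.5%/quarter): $92,130.90 × ((1 + 0.015)^7 − 1) = $10,120.1107…
Total = $92,130.90 + $43,531.8503… + $10,120.1107… = $145,782.86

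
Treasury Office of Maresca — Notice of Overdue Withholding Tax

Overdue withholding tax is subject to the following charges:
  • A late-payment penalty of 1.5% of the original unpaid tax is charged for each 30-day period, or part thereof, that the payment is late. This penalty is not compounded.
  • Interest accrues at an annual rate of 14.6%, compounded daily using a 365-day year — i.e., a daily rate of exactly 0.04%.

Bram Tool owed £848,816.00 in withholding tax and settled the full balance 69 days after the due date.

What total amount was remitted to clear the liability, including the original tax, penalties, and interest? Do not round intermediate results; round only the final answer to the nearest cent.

Penalty periods: ⌈69/30⌉ = 3; penalty = 3 × 1.5% × £848,816.00 = £38,196.72
Interest: £848,816.00 × ((1 + 0.0004)^69 − 1) = £848,816.00 × 0.02797874… = £23,748.7983…
Total = £848,816.00 + £38,196.7200 + £23,748.7983… = £910,761.52

£910,761.52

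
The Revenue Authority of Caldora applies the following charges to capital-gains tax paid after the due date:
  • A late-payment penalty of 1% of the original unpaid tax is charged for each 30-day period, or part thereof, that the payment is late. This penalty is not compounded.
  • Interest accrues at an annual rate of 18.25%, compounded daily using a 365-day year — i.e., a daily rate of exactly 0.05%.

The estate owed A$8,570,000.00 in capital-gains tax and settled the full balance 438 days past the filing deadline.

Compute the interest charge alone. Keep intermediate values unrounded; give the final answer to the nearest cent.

Interest: A$8,570,000.00 × ((1 + 0.0005)^438 − 1) = A$8,570,000.00 × 0.24476315… = A$2,097,620.1676…

A$2,097,620.17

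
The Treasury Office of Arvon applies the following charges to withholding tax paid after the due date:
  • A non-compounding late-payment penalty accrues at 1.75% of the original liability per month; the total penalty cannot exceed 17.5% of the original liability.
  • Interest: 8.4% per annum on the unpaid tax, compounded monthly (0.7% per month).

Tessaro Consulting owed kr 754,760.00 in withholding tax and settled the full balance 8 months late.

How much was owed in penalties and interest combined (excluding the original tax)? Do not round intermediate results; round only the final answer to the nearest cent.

kr 148,983.12

Penalty: 8 × 1.75% × kr 754,760.00 = kr 105,666.40 (below the 17.5% cap of kr 132,083.00)
Interest: kr 754,760.00 × ((1 + 0.007)^8 − 1) = kr 754,760.00 × 0.0573914… = kr 43,316.7157…
Penalties + interest = kr 105,666.4000 + kr 43,316.7157… = kr 148,983.12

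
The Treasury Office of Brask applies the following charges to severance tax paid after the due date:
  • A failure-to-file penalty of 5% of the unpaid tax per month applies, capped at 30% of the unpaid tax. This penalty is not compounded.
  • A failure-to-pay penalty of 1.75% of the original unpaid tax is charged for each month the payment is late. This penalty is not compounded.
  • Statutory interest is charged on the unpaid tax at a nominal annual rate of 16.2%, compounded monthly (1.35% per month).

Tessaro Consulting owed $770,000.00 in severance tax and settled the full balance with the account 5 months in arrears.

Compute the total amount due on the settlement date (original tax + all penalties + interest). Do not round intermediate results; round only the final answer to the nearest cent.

$1,083,272.40

Failure-to-file: 5 × 5% × $770,000.00 = $192,500.00 (under the 30% cap)
Failure-to-pay penalty = 1.75% × $770,000.00 × 5 mo = $67,375.00
Interest: $770,000.00 × ((1 + 0.0135)^5 − 1) = $770,000.00 × 0.0693473… = $53,397.3981…
Total = $770,000.00 + $259,875.0000 + $53,397.3981… = $1,083,272.40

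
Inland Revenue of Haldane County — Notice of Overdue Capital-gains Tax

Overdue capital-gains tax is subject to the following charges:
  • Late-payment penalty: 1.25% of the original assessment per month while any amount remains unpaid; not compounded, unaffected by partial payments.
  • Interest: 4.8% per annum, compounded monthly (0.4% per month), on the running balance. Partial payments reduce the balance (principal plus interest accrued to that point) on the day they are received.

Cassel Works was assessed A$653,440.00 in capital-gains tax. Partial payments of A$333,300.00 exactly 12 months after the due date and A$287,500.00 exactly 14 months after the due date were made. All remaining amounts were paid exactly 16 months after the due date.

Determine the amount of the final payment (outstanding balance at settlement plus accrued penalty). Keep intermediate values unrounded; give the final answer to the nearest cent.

A$198,757.01

Balance at month 12: A$653,440.0000 × (1 + 0.004)^12 = A$685,504.4364…
After A$333,300.00 payment: A$685,504.4364… − A$333,300.00 = A$352,204.4364…
Balance at month 14: A$352,204.4364… × (1 + 0.004)^2 = A$355,027.7072…
After A$287,500.00 payment: A$355,027.7072… − A$287,500.00 = A$67,527.7072…
Balance at month 16: A$67,527.7072… × (1 + 0.004)^2 = A$68,069.0093…
Penalty: 16 × 1.25% × A$653,440.00 = A$130,688.00
Final settlement = outstanding balance + penalty = A$68,069.0093… + A$130,688.00 = A$198,757.01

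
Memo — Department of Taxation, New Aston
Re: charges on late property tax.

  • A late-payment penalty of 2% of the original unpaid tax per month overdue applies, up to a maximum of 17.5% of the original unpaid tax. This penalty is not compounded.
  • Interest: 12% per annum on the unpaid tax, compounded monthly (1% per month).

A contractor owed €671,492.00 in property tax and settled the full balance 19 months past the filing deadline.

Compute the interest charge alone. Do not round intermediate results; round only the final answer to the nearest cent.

€139,743.50

Interest: €671,492.00 × ((1 + 0.01)^19 − 1) = €671,492.00 × 0.2081090… = €139,743.4954…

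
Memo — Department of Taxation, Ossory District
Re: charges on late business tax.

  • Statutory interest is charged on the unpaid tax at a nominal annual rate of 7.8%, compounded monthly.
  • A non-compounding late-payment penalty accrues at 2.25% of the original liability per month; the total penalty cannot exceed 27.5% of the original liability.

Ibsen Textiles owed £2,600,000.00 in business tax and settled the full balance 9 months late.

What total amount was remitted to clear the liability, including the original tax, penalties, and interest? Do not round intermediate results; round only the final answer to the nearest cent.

£3,282,615.17

Penalty: 9 × 2.25% × £2,600,000.00 = £526,500.00 (below the 27.5% cap of £715,000.00)
Interest (7.8%/yr ÷ 12 = 0.65%/month): £2,600,000.00 × ((1 + 0.0065)^9 − 1) = £156,115.1667…
Total = £2,600,000.00 + £526,500.0000 + £156,115.1667… = £3,282,615.17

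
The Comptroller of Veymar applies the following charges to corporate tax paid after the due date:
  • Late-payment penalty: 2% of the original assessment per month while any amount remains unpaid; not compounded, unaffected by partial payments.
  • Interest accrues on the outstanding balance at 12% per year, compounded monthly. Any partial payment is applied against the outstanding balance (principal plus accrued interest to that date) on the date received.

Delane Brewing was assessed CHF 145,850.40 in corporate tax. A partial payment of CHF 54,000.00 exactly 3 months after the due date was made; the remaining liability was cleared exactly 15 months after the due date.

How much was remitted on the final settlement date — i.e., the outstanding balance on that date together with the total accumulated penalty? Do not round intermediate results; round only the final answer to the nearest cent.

Monthly rate = 12% ÷ 12 = 1%
Balance at month 3: CHF 145,850.4000 × (1 + 0.01)^3 = CHF 150,269.8130…
After CHF 54,000.00 payment: CHF 150,269.8130… − CHF 54,000.00 = CHF 96,269.8130…
Balance at month 15: CHF 96,269.8130… × (1 + 0.01)^12 = CHF 108,479.2349…
Penalty: 15 × 2% × CHF 145,850.40 = CHF 43,755.12
Final settlement = outstanding balance + penalty = CHF 108,479.2349… + CHF 43,755.12 = CHF 152,234.35

CHF 152,234.35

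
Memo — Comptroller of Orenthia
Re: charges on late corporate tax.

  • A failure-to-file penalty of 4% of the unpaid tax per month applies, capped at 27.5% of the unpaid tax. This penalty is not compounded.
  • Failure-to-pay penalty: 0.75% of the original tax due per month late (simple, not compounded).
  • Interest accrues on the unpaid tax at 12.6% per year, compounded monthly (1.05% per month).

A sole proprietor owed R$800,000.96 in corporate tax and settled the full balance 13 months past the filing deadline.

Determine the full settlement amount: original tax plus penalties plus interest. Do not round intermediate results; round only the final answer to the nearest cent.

Failure-to-file: 13 × 4% × R$800,000.96 = R$416,000.50…, capped at 27.5% × R$800,000.96 = R$220,000.26…
Failure-to-pay penalty = 0.75% × R$800,000.96 × 13 mo = R$78,000.09…
Interest: R$800,000.96 × ((1 + 0.0105)^13 − 1) = R$800,000.96 × 0.1454394… = R$116,351.6902…
Total = R$800,000.96 + R$298,000.3576 + R$116,351.6902… = R$1,214,353.01

R$1,214,353.01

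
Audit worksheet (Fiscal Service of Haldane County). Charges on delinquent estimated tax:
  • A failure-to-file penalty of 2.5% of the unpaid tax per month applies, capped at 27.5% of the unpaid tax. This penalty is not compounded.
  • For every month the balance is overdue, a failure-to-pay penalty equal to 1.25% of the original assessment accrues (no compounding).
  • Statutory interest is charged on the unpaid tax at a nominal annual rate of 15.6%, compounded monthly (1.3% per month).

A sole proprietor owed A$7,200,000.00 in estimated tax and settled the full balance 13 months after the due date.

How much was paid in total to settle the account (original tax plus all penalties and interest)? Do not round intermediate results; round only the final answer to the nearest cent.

A$11,666,385.00

Failure-to-file: 13 × 2.5% × A$7,200,000.00 = A$2,340,000.00, capped at 27.5% × A$7,200,000.00 = A$1,980,000.00
Failure-to-pay penalty = 1.25% × A$7,200,000.00 × 13 mo = A$1,170,000.00
Interest: A$7,200,000.00 × ((1 + 0.013)^13 − 1) = A$7,200,000.00 × 0.1828312… = A$1,316,384.9954…
Total = A$7,200,000.00 + A$3,150,000.0000 + A$1,316,384.9954… = A$11,666,385.00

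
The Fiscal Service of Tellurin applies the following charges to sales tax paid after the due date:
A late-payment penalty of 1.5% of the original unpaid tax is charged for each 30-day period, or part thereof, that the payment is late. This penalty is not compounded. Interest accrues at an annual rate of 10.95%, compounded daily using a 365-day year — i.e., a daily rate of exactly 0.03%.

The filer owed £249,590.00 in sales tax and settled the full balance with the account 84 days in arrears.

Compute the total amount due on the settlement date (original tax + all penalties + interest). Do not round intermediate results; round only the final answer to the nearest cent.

Penalty periods: ⌈84/30⌉ = 3; penalty = 3 × 1.5% × £249,590.00 = £11,231.55
Interest: £249,590.00 × ((1 + 0.0003)^84 − 1) = £249,590.00 × 0.02551633… = £6,368.6204…
Total = £249,590.00 + £11,231.5500 + £6,368.6204… = £267,190.17

£267,190.17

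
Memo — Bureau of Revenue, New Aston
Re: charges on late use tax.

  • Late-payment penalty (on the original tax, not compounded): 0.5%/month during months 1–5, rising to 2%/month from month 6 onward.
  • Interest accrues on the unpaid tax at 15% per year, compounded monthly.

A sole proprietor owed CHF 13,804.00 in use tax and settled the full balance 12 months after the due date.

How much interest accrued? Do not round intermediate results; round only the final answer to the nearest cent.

CHF 2,219.06

Interest (15%/yr ÷ 12 = 1.25%/month): CHF 13,804.00 × ((1 + 0.0125)^12 − 1) = CHF 2,219.0554…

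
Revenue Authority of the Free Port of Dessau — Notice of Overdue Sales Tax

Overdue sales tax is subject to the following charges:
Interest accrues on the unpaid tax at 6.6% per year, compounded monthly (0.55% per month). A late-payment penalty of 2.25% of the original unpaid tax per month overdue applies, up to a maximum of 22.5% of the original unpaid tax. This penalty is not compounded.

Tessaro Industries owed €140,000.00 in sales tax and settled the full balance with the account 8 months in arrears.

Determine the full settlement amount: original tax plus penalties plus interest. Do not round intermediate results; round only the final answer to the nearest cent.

Penalty: 8 × 2.25% × €140,000.00 = €25,200.00 (below the 22.5% cap of €31,500.00)
Interest: €140,000.00 × ((1 + 0.0055)^8 − 1) = €140,000.00 × 0.0448564… = €6,279.8934…
Total = €140,000.00 + €25,200.0000 + €6,279.8934… = €171,479.89

€171,479.89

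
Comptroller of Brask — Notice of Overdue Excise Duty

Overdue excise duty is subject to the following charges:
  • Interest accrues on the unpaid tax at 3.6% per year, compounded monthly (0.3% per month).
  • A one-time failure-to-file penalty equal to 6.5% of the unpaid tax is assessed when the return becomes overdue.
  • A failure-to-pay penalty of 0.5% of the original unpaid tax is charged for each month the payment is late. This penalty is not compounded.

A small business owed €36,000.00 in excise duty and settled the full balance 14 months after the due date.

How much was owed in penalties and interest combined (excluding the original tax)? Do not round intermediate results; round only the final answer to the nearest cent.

€6,401.84

Failure-to-file penalty: 6.5% × €36,000.00 = €2,340.00
Failure-to-pay penalty = 0.5% × €36,000.00 × 14 mo = €2,520.00
Interest: €36,000.00 × ((1 + 0.003)^14 − 1) = €36,000.00 × 0.0428289… = €1,541.8407…
Penalties + interest = €4,860.0000 + €1,541.8407… = €6,401.84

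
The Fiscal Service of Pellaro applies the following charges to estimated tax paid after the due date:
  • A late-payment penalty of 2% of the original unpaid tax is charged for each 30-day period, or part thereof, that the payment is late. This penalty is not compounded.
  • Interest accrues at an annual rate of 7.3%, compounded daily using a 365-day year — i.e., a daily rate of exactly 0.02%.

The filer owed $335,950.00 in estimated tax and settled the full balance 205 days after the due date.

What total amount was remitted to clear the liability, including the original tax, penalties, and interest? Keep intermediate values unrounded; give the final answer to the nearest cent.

Penalty periods: ⌈205/30⌉ = 7; penalty = 7 × 2% × $335,950.00 = $47,033.00
Interest: $335,950.00 × ((1 + 0.0002)^205 − 1) = $335,950.00 × 0.04184783… = $14,058.7800…
Total = $335,950.00 + $47,033.0000 + $14,058.7800… = $397,041.78

$397,041.78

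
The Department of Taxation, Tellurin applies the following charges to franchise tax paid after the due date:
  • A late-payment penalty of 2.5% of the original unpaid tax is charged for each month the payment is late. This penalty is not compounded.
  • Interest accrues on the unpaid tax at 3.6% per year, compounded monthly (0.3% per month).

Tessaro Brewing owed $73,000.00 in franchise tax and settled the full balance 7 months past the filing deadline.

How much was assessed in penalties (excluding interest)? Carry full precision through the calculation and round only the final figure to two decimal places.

$12,775.00

Late-payment penalty: 7 × 2.5% × $73,000.00 = $12,775.00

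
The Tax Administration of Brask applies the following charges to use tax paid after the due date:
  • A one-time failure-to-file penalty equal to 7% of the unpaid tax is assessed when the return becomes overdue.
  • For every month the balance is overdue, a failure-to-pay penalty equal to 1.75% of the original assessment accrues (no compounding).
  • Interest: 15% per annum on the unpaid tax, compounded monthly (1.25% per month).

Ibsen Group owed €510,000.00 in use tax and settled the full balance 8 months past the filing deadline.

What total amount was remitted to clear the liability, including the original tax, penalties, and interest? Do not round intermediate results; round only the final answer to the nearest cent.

€670,387.91

Failure-to-file penalty: 7% × €510,000.00 = €35,700.00
Failure-to-pay penalty = 1.75% × €510,000.00 × 8 mo = €71,400.00
Interest: €510,000.00 × ((1 + 0.0125)^8 − 1) = €510,000.00 × 0.1044861… = €53,287.9116…
Total = €510,000.00 + €107,100.0000 + €53,287.9116… = €670,387.91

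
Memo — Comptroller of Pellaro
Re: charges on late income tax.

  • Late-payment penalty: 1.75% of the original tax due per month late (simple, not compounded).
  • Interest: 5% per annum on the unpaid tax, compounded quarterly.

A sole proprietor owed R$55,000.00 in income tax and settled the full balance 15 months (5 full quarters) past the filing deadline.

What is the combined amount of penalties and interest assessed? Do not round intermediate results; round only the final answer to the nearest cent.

Late-payment penalty = 1.75% × R$55,000.00 × 15 mo = R$14,437.50
Interest (5%/yr ÷ 4 = 1.25%/quarter): R$55,000.00 × ((1 + 0.0125)^5 − 1) = R$3,524.5184…
Penalties + interest = R$14,437.5000 + R$3,524.5184… = R$17,962.02

R$17,962.02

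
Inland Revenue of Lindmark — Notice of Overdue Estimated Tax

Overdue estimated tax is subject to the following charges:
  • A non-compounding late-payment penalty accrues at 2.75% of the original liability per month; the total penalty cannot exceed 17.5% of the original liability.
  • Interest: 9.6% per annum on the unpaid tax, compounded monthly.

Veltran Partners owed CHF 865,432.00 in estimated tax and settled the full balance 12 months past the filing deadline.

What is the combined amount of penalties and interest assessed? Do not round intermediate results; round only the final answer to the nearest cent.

Penalty (uncapped): 12 × 2.75% × CHF 865,432.00 = CHF 285,592.56; cap = 17.5% × CHF 865,432.00 = CHF 151,450.60 → penalty = CHF 151,450.60
Interest (9.6%/yr ÷ 12 = 0.8%/month): CHF 865,432.00 × ((1 + 0.008)^12 − 1) = CHF 86,836.3164…
Penalties + interest = CHF 151,450.6000 + CHF 86,836.3164… = CHF 238,286.92

CHF 238,286.92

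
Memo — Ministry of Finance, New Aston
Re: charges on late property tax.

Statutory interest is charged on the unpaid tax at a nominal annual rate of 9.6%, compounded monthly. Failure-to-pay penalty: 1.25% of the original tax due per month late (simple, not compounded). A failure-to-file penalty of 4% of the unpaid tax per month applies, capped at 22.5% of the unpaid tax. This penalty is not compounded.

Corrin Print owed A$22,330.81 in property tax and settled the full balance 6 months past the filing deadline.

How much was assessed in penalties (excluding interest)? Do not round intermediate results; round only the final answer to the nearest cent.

Failure-to-file: 6 × 4% × A$22,330.81 = A$5,359.39…, capped at 22.5% × A$22,330.81 = A$5,024.43…
Failure-to-pay penalty = 1.25% × A$22,330.81 × 6 mo = A$1,674.81…
Total penalty = A$5,024.43… + A$1,674.81… = A$6,699.24

A$6,699.24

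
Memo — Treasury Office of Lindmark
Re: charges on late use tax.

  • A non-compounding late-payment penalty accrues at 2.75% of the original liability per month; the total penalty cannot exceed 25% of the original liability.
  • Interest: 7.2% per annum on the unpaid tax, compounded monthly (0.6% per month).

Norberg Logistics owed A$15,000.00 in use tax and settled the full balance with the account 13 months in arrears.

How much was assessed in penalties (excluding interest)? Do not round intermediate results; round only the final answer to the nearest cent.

A$3,750.00

Penalty (uncapped): 13 × 2.75% × A$15,000.00 = A$5,362.50; cap = 25% × A$15,000.00 = A$3,750.00 → penalty = A$3,750.00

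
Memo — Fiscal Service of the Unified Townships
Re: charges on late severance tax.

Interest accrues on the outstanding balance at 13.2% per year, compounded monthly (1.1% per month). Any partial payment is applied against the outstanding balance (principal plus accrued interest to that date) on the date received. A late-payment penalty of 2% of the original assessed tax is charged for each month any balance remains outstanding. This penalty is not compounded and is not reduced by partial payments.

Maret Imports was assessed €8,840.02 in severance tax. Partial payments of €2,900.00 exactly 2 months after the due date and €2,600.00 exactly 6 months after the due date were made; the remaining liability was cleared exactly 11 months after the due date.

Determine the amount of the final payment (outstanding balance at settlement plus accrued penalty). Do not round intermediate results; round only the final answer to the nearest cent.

€5,969.04

Balance at month 2: €8,840.0200 × (1 + 0.011)^2 = €9,035.5701…
After €2,900.00 payment: €9,035.5701… − €2,900.00 = €6,135.5701…
Balance at month 6: €6,135.5701… × (1 + 0.011)^4 = €6,410.0223…
After €2,600.00 payment: €6,410.0223… − €2,600.00 = €3,810.0223…
Balance at month 11: €3,810.0223… × (1 + 0.011)^5 = €4,024.2347…
Penalty: 11 × 2% × €8,840.02 = €1,944.80…
Final settlement = outstanding balance + penalty = €4,024.2347… + €1,944.80… = €5,969.04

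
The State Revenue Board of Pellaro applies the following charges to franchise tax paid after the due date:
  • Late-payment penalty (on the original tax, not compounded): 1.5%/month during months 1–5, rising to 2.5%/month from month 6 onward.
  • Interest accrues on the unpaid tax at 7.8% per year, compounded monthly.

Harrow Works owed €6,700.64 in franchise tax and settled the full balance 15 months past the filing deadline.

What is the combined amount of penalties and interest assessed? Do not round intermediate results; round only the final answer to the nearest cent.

Penalty, months 1–5: 5 × 1.5% × €6,700.64 = €502.55…
Penalty, months 6–15: 10 × 2.5% × €6,700.64 = €1,675.16
Interest (7.8%/yr ÷ 12 = 0.65%/month): €6,700.64 × ((1 + 0.0065)^15 − 1) = €683.8920…
Penalties + interest = €2,177.7080 + €683.8920… = €2,861.60

€2,861.60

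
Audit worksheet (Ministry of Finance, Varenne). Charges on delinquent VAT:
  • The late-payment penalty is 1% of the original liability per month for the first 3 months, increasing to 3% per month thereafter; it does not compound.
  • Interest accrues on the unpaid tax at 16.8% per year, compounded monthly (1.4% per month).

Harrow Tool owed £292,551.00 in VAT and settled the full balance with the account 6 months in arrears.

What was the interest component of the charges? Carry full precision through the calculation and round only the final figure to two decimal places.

£25,450.61

Interest: £292,551.00 × ((1 + 0.014)^6 − 1) = £292,551.00 × 0.0869955… = £25,450.6087…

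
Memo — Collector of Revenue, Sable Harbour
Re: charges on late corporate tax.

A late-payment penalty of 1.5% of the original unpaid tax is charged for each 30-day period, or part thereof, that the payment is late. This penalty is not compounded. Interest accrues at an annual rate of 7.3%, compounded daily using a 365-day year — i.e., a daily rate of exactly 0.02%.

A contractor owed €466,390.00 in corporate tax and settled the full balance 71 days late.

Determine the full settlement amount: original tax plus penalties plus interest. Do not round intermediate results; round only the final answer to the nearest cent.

€494,046.86

Penalty periods: ⌈71/30⌉ = 3; penalty = 3 × 1.5% × €466,390.00 = €20,987.55
Interest: €466,390.00 × ((1 + 0.0002)^71 − 1) = €466,390.00 × 0.01429986… = €6,669.3111…
Total = €466,390.00 + €20,987.5500 + €6,669.3111… = €494,046.86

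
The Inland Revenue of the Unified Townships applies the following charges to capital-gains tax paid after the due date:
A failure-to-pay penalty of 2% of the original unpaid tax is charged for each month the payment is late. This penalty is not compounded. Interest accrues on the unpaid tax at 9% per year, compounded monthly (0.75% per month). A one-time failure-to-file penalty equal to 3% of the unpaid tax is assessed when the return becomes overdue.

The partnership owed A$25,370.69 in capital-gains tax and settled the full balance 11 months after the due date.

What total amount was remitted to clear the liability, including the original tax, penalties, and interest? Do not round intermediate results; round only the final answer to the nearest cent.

A$33,886.73

Failure-to-file penalty: 3% × A$25,370.69 = A$761.12…
Failure-to-pay penalty: 11 × 2% × A$25,370.69 = A$5,581.55…
Interest: A$25,370.69 × ((1 + 0.0075)^11 − 1) = A$25,370.69 × 0.0856644… = A$2,173.3653…
Total = A$25,370.69 + A$6,342.6725 + A$2,173.3653… = A$33,886.73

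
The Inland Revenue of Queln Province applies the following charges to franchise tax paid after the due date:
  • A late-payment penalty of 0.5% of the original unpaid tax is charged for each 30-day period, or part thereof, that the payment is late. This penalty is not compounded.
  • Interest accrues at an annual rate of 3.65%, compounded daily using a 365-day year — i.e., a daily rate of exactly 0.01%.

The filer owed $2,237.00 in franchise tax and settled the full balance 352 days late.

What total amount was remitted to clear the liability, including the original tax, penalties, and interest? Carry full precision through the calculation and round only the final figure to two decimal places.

Penalty periods: ⌈352/30⌉ = 12; penalty = 12 × 0.5% × $2,237.00 = $134.22
Interest: $2,237.00 × ((1 + 0.0001)^352 − 1) = $2,237.00 × 0.03582503… = $80.1406…
Total = $2,237.00 + $134.2200 + $80.1406… = $2,451.36

$2,451.36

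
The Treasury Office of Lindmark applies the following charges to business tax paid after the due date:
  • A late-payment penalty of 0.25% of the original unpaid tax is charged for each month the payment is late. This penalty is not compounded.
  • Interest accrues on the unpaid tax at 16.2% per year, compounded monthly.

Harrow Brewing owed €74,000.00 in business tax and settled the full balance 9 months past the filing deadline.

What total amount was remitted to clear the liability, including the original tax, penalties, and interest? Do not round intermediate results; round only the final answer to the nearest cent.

€85,157.12

Late-payment penalty = 0.25% × €74,000.00 × 9 mo = €1,665.00
Interest (16.2%/yr ÷ 12 = 1.35%/month): €74,000.00 × ((1 + 0.0135)^9 − 1) = €9,492.1216…
Total = €74,000.00 + €1,665.0000 + €9,492.1216… = €85,157.12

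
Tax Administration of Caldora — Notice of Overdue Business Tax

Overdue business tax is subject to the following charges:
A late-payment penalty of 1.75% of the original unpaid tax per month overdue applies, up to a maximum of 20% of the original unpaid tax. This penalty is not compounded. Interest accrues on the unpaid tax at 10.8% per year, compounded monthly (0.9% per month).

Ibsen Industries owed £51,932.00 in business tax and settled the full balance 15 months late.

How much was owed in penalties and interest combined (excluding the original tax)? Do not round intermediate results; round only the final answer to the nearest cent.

Penalty (uncapped): 15 × 1.75% × £51,932.00 = £13,632.15; cap = 20% × £51,932.00 = £10,386.40 → penalty = £10,386.40
Interest: £51,932.00 × ((1 + 0.009)^15 − 1) = £51,932.00 × 0.1438458… = £7,470.2017…
Penalties + interest = £10,386.4000 + £7,470.2017… = £17,856.60

£17,856.60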